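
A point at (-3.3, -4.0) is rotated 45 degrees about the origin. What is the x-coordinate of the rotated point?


x' = x*cos(theta) - y*sin(theta)
cos(45 deg) = 0.7071, sin(45 deg) = 0.7071
x' = -3.3 * 0.7071 - -4.0 * 0.7071
= -2.3335 - -2.8284
= 0.495


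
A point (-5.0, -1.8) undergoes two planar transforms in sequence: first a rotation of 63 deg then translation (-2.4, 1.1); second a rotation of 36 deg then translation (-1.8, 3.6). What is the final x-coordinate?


After transform 1:
x1 = cos(63)*-5.0 - sin(63)*-1.8 + -2.4 = -3.0661
y1 = sin(63)*-5.0 + cos(63)*-1.8 + 1.1 = -4.1722
After transform 2:
x2 = cos(36)*-3.0661 - sin(36)*-4.1722 + -1.8
= -1.8282


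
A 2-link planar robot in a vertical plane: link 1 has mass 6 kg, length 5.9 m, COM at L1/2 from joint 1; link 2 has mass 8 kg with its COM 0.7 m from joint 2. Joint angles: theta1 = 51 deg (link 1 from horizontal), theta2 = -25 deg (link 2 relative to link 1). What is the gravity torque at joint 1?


Horizontal distance from joint 1 to link-1 COM:
  x_c1 = (L1/2)*cos(t1) = 2.95 * 0.6293 = 1.8565 m
Horizontal distance from joint 1 to link-2 COM:
  x_c2 = L1*cos(t1) + Lc2*cos(t1+t2)
       = 5.9*0.6293 + 0.7*0.8988 = 4.3421 m
tau1 = m1*g*x_c1 + m2*g*x_c2
     = 6*9.81*1.8565 + 8*9.81*4.3421
     = 109.2733 + 340.7716
     = 450.0449 Nm


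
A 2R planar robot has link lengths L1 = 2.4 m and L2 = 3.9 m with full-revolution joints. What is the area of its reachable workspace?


r_max = L1 + L2 = 6.3 m
r_min = |L1 - L2| = 1.5 m
Area = pi*(r_max^2 - r_min^2)
= pi*(39.69 - 2.25)
= pi * 37.44
= 117.6212 m^2


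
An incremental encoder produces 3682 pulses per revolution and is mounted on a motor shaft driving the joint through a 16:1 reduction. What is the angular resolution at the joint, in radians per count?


counts per rev = 3682
effective counts at joint = 3682 * 16 = 58912
resolution = 2*pi / 58912
= 1.0665e-04 rad/count


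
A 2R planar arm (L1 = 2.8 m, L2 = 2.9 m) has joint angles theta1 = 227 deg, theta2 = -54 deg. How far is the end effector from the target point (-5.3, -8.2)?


End effector via forward kinematics:
x = L1*cos(t1) + L2*cos(t1+t2) = -4.788
y = L1*sin(t1) + L2*sin(t1+t2) = -1.6944
Distance to target:
d = sqrt((-5.3 - -4.788)^2 + (-8.2 - -1.6944)^2)
= sqrt(0.2622 + 42.3232)
= 6.5257 m


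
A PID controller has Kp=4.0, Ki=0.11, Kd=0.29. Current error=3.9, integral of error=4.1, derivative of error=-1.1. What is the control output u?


u = Kp*e + Ki*int(e) + Kd*de/dt
= 4.0*3.9 + 0.11*4.1 + 0.29*(-1.1)
= 15.6 + 0.451 + -0.319
= 15.732


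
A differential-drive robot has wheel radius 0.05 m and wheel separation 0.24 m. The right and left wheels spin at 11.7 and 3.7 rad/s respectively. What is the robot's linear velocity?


vR = r*wR = 0.05*11.7 = 0.585 m/s
vL = r*wL = 0.05*3.7 = 0.185 m/s
v = (vR+vL)/2 = 0.385 m/s
omega = (vR-vL)/L = 1.6667 rad/s
linear velocity = 0.385 m/s


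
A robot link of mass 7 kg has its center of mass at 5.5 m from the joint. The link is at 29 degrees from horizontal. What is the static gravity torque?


tau = m*g*L*cos(angle)
= 7 * 9.81 * 5.5 * cos(29 deg)
= 7 * 9.81 * 5.5 * 0.8746
= 330.3307 Nm


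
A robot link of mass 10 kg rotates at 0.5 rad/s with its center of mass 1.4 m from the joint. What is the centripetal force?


F = m * omega^2 * r
= 10 * 0.5^2 * 1.4
= 10 * 0.25 * 1.4
= 3.5 N


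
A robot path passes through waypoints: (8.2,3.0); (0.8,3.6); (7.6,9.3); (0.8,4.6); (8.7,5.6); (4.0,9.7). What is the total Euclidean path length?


Segment lengths:
  seg1 = sqrt((-7.4)^2 + (0.6)^2) = 7.4243
  seg2 = sqrt((6.8)^2 + (5.7)^2) = 8.873
  seg3 = sqrt((-6.8)^2 + (-4.7)^2) = 8.2662
  seg4 = sqrt((7.9)^2 + (1.0)^2) = 7.963
  seg5 = sqrt((-4.7)^2 + (4.1)^2) = 6.237
Total = 38.7635


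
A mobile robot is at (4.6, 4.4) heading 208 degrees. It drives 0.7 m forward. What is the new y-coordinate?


y_new = y0 + d*sin(theta)
= 4.4 + 0.7*sin(208)
= 4.4 + -0.3286
= 4.0714


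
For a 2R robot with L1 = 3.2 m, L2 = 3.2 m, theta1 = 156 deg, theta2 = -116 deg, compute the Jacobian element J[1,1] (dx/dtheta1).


J[1,1] = -L1*sin(t1) - L2*sin(t1+t2)
= -3.2*sin(156) - 3.2*sin(40)
= -3.3585


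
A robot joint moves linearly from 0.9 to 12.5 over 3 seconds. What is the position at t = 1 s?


s = t/T = 1/3 = 0.3333
p(t) = p0 + (pf-p0)*s
= 0.9 + (12.5 - 0.9) * 0.3333
= 4.7667


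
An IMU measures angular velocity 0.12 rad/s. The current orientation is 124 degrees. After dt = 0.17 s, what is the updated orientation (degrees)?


delta_theta = w * dt = 0.12 * 0.17 = 0.0204 rad
= 1.1688 deg
theta_new = 124 + 1.1688 = 125.1688 deg


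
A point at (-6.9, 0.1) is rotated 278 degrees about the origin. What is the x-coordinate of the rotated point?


x' = x*cos(theta) - y*sin(theta)
cos(278 deg) = 0.1392, sin(278 deg) = -0.9903
x' = -6.9 * 0.1392 - 0.1 * -0.9903
= -0.9603 - -0.099
= -0.8613


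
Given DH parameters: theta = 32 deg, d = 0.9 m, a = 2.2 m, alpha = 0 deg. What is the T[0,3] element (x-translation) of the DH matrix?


T[0,3] = a * cos(theta)
= 2.2 * cos(32 deg)
= 2.2 * 0.848
= 1.8657


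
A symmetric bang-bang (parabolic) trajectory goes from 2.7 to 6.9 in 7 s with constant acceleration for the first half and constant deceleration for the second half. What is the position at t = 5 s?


Symmetric rest-to-rest: each phase covers (pf-p0)/2 in time T/2. 0.5*a*(T/2)^2 = (pf-p0)/2 => a = 4*(pf-p0)/T^2
a = 4*(6.9-2.7)/7^2 = 0.3429
t = 5 is in the deceleration phase (t > T/2).
p = pf - 0.5*a*(T-t)^2 = 6.9 - 0.5*0.3429*2^2
= 6.2143


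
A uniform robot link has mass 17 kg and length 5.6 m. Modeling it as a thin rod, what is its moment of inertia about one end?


I = (1/3) * m * L^2
= (1/3) * 17 * 5.6^2
= 0.333333 * 17 * 31.36
= 177.7067 kg*m^2


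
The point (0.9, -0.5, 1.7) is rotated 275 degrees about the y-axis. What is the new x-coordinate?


Rotation about y-axis: x' = x*cos(theta) + z*sin(theta)
= 0.9 * 0.0872 + 1.7 * -0.9962
= -1.6151


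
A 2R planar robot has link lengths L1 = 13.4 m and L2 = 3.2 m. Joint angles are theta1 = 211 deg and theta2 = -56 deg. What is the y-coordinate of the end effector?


Convert angles to radians: theta1 = 3.6826, theta2 = -0.9774
y = L1*sin(theta1) + L2*sin(theta1+theta2)
y = -6.9015 + 1.3524
y = -5.5491


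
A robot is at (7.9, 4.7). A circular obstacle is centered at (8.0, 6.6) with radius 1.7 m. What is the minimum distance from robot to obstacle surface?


center_dist = sqrt((7.9-8.0)^2 + (4.7-6.6)^2)
= sqrt(0.01 + 3.61)
= 1.9026
min_dist = center_dist - radius = 1.9026 - 1.7 = 0.2026 m


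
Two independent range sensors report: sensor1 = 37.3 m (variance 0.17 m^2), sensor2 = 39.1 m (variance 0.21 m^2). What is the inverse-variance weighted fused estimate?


w1 = (1/var1) / (1/var1 + 1/var2)
   = 5.8824 / (5.8824 + 4.7619) = 0.5526
w2 = 1 - w1 = 0.4474
fused = w1*s1 + w2*s2 = 20.6132 + 17.4921
= 38.1053 m


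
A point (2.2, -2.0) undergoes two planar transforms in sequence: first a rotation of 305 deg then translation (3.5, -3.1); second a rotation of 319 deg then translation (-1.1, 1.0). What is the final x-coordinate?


After transform 1:
x1 = cos(305)*2.2 - sin(305)*-2.0 + 3.5 = 3.1236
y1 = sin(305)*2.2 + cos(305)*-2.0 + -3.1 = -6.0493
After transform 2:
x2 = cos(319)*3.1236 - sin(319)*-6.0493 + -1.1
= -2.7113


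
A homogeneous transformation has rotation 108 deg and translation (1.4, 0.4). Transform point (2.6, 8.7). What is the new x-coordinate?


x' = cos(theta)*px - sin(theta)*py + tx
= -0.309*2.6 - 0.9511*8.7 + 1.4
= -7.6776


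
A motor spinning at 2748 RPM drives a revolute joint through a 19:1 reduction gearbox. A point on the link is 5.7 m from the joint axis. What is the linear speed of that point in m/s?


omega_motor = 2748 * 2*pi/60 = 287.7699 rad/s
omega_joint = omega_motor / 19 = 15.1458 rad/s
v = omega_joint * r = 15.1458 * 5.7
= 86.331 m/s


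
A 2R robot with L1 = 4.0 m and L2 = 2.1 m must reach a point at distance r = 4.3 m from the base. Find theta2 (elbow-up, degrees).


cos(theta2) = (r^2 - L1^2 - L2^2) / (2*L1*L2)
cos(theta2) = (18.49 - 16.0 - 4.41) / 16.8
cos(theta2) = -0.114286
theta2 = 96.5624 degrees


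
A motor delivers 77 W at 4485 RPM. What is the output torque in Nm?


omega = 4485 * 2*pi/60 = 469.6681 rad/s
tau = P / omega = 77 / 469.6681
= 0.1639 Nm


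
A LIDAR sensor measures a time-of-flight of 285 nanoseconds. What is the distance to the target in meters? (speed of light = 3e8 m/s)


tof = 285 ns = 2.85e-07 s
dist = c * tof / 2
= 3e8 * 2.85e-07 / 2
= 42.75 m


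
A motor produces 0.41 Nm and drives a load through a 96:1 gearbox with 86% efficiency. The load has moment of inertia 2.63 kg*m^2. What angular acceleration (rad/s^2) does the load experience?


tau_out = tau_motor * N * eta
= 0.41 * 96 * 0.86 = 33.8496 Nm
alpha = tau_out / I = 33.8496 / 2.63
= 12.8706 rad/s^2


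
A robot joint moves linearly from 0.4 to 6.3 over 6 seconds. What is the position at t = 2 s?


s = t/T = 2/6 = 0.3333
p(t) = p0 + (pf-p0)*s
= 0.4 + (6.3 - 0.4) * 0.3333
= 2.3667


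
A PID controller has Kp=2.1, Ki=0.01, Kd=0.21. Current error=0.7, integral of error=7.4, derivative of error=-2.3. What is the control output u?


u = Kp*e + Ki*int(e) + Kd*de/dt
= 2.1*0.7 + 0.01*7.4 + 0.21*(-2.3)
= 1.47 + 0.074 + -0.483
= 1.061


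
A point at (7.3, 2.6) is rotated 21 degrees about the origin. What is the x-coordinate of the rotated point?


x' = x*cos(theta) - y*sin(theta)
cos(21 deg) = 0.9336, sin(21 deg) = 0.3584
x' = 7.3 * 0.9336 - 2.6 * 0.3584
= 6.8151 - 0.9318
= 5.8834


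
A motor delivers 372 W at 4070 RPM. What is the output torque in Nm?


omega = 4070 * 2*pi/60 = 426.2094 rad/s
tau = P / omega = 372 / 426.2094
= 0.8728 Nm


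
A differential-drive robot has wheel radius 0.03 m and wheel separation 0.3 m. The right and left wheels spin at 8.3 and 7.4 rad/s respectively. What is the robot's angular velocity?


vR = r*wR = 0.03*8.3 = 0.249 m/s
vL = r*wL = 0.03*7.4 = 0.222 m/s
v = (vR+vL)/2 = 0.2355 m/s
omega = (vR-vL)/L = 0.09 rad/s
angular velocity = 0.09 rad/s


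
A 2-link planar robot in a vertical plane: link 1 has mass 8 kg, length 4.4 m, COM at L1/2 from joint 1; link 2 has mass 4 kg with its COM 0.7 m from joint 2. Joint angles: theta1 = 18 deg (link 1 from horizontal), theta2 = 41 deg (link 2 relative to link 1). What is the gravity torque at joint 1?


Horizontal distance from joint 1 to link-1 COM:
  x_c1 = (L1/2)*cos(t1) = 2.2 * 0.9511 = 2.0923 m
Horizontal distance from joint 1 to link-2 COM:
  x_c2 = L1*cos(t1) + Lc2*cos(t1+t2)
       = 4.4*0.9511 + 0.7*0.515 = 4.5452 m
tau1 = m1*g*x_c1 + m2*g*x_c2
     = 8*9.81*2.0923 + 4*9.81*4.5452
     = 164.2056 + 178.3527
     = 342.5583 Nm


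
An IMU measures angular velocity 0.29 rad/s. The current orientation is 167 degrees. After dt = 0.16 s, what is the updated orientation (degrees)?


delta_theta = w * dt = 0.29 * 0.16 = 0.0464 rad
= 2.6585 deg
theta_new = 167 + 2.6585 = 169.6585 deg


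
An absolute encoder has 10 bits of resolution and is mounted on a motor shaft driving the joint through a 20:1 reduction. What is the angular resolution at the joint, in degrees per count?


counts = 2^10 = 1024
effective counts at joint = 1024 * 20 = 20480
resolution = 360 / 20480
= 0.0176 deg/count


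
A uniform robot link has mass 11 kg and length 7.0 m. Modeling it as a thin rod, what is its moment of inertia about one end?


I = (1/3) * m * L^2
= (1/3) * 11 * 7.0^2
= 0.333333 * 11 * 49.0
= 179.6667 kg*m^2


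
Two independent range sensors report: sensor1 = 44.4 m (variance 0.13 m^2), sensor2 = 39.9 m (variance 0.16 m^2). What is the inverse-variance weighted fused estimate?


w1 = (1/var1) / (1/var1 + 1/var2)
   = 7.6923 / (7.6923 + 6.25) = 0.5517
w2 = 1 - w1 = 0.4483
fused = w1*s1 + w2*s2 = 24.4966 + 17.8862
= 42.3828 m


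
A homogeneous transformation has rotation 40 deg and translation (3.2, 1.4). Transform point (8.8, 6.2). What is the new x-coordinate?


x' = cos(theta)*px - sin(theta)*py + tx
= 0.766*8.8 - 0.6428*6.2 + 3.2
= 5.9559


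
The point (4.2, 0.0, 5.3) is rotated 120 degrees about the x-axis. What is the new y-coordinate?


Rotation about x-axis: y' = y*cos(theta) - z*sin(theta)
= 0.0 * -0.5 - 5.3 * 0.866
= -4.5899


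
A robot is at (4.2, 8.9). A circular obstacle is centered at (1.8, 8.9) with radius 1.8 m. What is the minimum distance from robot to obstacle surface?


center_dist = sqrt((4.2-1.8)^2 + (8.9-8.9)^2)
= sqrt(5.76 + 0.0)
= 2.4
min_dist = center_dist - radius = 2.4 - 1.8 = 0.6 m


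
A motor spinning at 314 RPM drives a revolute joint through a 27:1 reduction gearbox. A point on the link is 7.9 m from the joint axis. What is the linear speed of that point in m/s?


omega_motor = 314 * 2*pi/60 = 32.882 rad/s
omega_joint = omega_motor / 27 = 1.2179 rad/s
v = omega_joint * r = 1.2179 * 7.9
= 9.621 m/s


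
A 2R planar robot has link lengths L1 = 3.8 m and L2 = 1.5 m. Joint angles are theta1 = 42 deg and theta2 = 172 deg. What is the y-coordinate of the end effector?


Convert angles to radians: theta1 = 0.733, theta2 = 3.002
y = L1*sin(theta1) + L2*sin(theta1+theta2)
y = 2.5427 + -0.8388
y = 1.7039


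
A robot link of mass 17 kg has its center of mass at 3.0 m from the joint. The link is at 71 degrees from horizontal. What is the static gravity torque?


tau = m*g*L*cos(angle)
= 17 * 9.81 * 3.0 * cos(71 deg)
= 17 * 9.81 * 3.0 * 0.3256
= 162.885 Nm


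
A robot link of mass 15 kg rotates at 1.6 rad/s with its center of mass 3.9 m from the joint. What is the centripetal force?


F = m * omega^2 * r
= 15 * 1.6^2 * 3.9
= 15 * 2.56 * 3.9
= 149.76 N


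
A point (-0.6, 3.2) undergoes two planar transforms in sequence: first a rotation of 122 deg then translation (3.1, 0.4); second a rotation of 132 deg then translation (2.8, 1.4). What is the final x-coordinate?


After transform 1:
x1 = cos(122)*-0.6 - sin(122)*3.2 + 3.1 = 0.7042
y1 = sin(122)*-0.6 + cos(122)*3.2 + 0.4 = -1.8046
After transform 2:
x2 = cos(132)*0.7042 - sin(132)*-1.8046 + 2.8
= 3.6699


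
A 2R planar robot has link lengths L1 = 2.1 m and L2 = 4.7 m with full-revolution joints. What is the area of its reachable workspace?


r_max = L1 + L2 = 6.8 m
r_min = |L1 - L2| = 2.6 m
Area = pi*(r_max^2 - r_min^2)
= pi*(46.24 - 6.76)
= pi * 39.48
= 124.0301 m^2


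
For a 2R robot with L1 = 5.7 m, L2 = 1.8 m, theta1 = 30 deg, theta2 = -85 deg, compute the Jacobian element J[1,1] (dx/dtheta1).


J[1,1] = -L1*sin(t1) - L2*sin(t1+t2)
= -5.7*sin(30) - 1.8*sin(-55)
= -1.3755


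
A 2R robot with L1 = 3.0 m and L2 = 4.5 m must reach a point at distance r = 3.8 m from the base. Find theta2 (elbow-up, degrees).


cos(theta2) = (r^2 - L1^2 - L2^2) / (2*L1*L2)
cos(theta2) = (14.44 - 9.0 - 20.25) / 27.0
cos(theta2) = -0.548519
theta2 = 123.2654 degrees


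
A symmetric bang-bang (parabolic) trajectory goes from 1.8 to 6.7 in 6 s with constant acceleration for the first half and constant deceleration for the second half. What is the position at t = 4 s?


Symmetric rest-to-rest: each phase covers (pf-p0)/2 in time T/2. 0.5*a*(T/2)^2 = (pf-p0)/2 => a = 4*(pf-p0)/T^2
a = 4*(6.7-1.8)/6^2 = 0.5444
t = 4 is in the deceleration phase (t > T/2).
p = pf - 0.5*a*(T-t)^2 = 6.7 - 0.5*0.5444*2^2
= 5.6111


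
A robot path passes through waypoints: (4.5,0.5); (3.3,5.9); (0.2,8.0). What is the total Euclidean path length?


Segment lengths:
  seg1 = sqrt((-1.2)^2 + (5.4)^2) = 5.5317
  seg2 = sqrt((-3.1)^2 + (2.1)^2) = 3.7443
Total = 9.2761


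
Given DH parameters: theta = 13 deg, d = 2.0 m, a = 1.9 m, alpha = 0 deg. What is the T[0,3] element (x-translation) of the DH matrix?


T[0,3] = a * cos(theta)
= 1.9 * cos(13 deg)
= 1.9 * 0.9744
= 1.8513


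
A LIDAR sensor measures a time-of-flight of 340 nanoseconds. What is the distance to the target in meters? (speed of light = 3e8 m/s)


tof = 340 ns = 3.4e-07 s
dist = c * tof / 2
= 3e8 * 3.4e-07 / 2
= 51.0 m


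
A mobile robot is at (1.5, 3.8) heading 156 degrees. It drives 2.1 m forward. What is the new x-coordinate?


x_new = x0 + d*cos(theta)
= 1.5 + 2.1*cos(156)
= 1.5 + -1.9184
= -0.4184


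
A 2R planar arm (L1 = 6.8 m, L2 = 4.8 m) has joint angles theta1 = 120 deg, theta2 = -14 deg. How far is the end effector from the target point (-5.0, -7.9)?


End effector via forward kinematics:
x = L1*cos(t1) + L2*cos(t1+t2) = -4.7231
y = L1*sin(t1) + L2*sin(t1+t2) = 10.503
Distance to target:
d = sqrt((-5.0 - -4.7231)^2 + (-7.9 - 10.503)^2)
= sqrt(0.0767 + 338.6715)
= 18.4051 m


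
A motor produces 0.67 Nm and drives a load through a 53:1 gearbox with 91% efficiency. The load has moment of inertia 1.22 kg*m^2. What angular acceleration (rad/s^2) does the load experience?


tau_out = tau_motor * N * eta
= 0.67 * 53 * 0.91 = 32.3141 Nm
alpha = tau_out / I = 32.3141 / 1.22
= 26.487 rad/s^2


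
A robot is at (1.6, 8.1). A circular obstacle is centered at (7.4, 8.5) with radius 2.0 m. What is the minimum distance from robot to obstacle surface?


center_dist = sqrt((1.6-7.4)^2 + (8.1-8.5)^2)
= sqrt(33.64 + 0.16)
= 5.8138
min_dist = center_dist - radius = 5.8138 - 2.0 = 3.8138 m


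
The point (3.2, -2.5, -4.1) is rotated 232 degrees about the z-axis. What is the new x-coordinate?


Rotation about z-axis: x' = x*cos(theta) - y*sin(theta)
= 3.2 * -0.6157 - -2.5 * -0.788
= -3.9401


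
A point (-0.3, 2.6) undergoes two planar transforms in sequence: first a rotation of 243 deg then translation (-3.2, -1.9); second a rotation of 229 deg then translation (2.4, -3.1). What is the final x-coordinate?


After transform 1:
x1 = cos(243)*-0.3 - sin(243)*2.6 + -3.2 = -0.7472
y1 = sin(243)*-0.3 + cos(243)*2.6 + -1.9 = -2.8131
After transform 2:
x2 = cos(229)*-0.7472 - sin(229)*-2.8131 + 2.4
= 0.7671


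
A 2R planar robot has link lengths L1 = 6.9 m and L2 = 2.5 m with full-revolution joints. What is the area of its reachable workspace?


r_max = L1 + L2 = 9.4 m
r_min = |L1 - L2| = 4.4 m
Area = pi*(r_max^2 - r_min^2)
= pi*(88.36 - 19.36)
= pi * 69.0
= 216.7699 m^2


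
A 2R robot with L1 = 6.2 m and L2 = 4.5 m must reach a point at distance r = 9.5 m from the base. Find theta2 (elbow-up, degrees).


cos(theta2) = (r^2 - L1^2 - L2^2) / (2*L1*L2)
cos(theta2) = (90.25 - 38.44 - 20.25) / 55.8
cos(theta2) = 0.565591
theta2 = 55.5566 degrees


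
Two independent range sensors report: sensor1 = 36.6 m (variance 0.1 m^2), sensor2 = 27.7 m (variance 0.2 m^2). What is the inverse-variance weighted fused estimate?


w1 = (1/var1) / (1/var1 + 1/var2)
   = 10.0 / (10.0 + 5.0) = 0.6667
w2 = 1 - w1 = 0.3333
fused = w1*s1 + w2*s2 = 24.4 + 9.2333
= 33.6333 m


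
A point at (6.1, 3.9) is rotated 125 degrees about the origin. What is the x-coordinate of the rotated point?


x' = x*cos(theta) - y*sin(theta)
cos(125 deg) = -0.5736, sin(125 deg) = 0.8192
x' = 6.1 * -0.5736 - 3.9 * 0.8192
= -3.4988 - 3.1947
= -6.6935


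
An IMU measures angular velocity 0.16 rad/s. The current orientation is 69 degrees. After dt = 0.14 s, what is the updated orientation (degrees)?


delta_theta = w * dt = 0.16 * 0.14 = 0.0224 rad
= 1.2834 deg
theta_new = 69 + 1.2834 = 70.2834 deg


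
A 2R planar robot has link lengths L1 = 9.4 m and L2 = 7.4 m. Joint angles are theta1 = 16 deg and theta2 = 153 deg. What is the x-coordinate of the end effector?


Convert angles to radians: theta1 = 0.2793, theta2 = 2.6704
x = L1*cos(theta1) + L2*cos(theta1+theta2)
x = 9.0359 + -7.264
x = 1.7718


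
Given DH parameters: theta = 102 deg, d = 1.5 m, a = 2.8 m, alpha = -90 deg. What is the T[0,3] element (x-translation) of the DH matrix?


T[0,3] = a * cos(theta)
= 2.8 * cos(102 deg)
= 2.8 * -0.2079
= -0.5822


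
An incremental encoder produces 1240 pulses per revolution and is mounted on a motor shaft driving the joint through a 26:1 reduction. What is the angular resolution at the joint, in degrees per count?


counts per rev = 1240
effective counts at joint = 1240 * 26 = 32240
resolution = 360 / 32240
= 0.0112 deg/count


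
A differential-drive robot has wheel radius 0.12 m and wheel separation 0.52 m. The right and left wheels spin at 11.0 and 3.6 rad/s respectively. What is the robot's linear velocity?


vR = r*wR = 0.12*11.0 = 1.32 m/s
vL = r*wL = 0.12*3.6 = 0.432 m/s
v = (vR+vL)/2 = 0.876 m/s
omega = (vR-vL)/L = 1.7077 rad/s
linear velocity = 0.876 m/s


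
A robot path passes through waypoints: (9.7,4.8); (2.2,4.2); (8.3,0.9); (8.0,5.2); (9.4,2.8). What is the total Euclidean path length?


Segment lengths:
  seg1 = sqrt((-7.5)^2 + (-0.6)^2) = 7.524
  seg2 = sqrt((6.1)^2 + (-3.3)^2) = 6.9354
  seg3 = sqrt((-0.3)^2 + (4.3)^2) = 4.3105
  seg4 = sqrt((1.4)^2 + (-2.4)^2) = 2.7785
Total = 21.5483


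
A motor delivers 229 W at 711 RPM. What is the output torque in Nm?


omega = 711 * 2*pi/60 = 74.4557 rad/s
tau = P / omega = 229 / 74.4557
= 3.0757 Nm


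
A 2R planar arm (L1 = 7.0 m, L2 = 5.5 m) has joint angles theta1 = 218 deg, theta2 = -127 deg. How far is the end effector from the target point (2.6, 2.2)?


End effector via forward kinematics:
x = L1*cos(t1) + L2*cos(t1+t2) = -5.6121
y = L1*sin(t1) + L2*sin(t1+t2) = 1.1895
Distance to target:
d = sqrt((2.6 - -5.6121)^2 + (2.2 - 1.1895)^2)
= sqrt(67.438 + 1.021)
= 8.274 m


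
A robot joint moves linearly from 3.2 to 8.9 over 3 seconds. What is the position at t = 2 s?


s = t/T = 2/3 = 0.6667
p(t) = p0 + (pf-p0)*s
= 3.2 + (8.9 - 3.2) * 0.6667
= 7.0


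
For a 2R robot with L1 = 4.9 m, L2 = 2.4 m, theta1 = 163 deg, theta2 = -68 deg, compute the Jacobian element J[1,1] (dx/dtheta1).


J[1,1] = -L1*sin(t1) - L2*sin(t1+t2)
= -4.9*sin(163) - 2.4*sin(95)
= -3.8235


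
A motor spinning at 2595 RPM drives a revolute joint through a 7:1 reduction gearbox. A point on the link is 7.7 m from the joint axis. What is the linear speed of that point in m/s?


omega_motor = 2595 * 2*pi/60 = 271.7478 rad/s
omega_joint = omega_motor / 7 = 38.8211 rad/s
v = omega_joint * r = 38.8211 * 7.7
= 298.9225 m/s


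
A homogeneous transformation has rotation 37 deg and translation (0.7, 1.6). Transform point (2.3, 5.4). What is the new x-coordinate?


x' = cos(theta)*px - sin(theta)*py + tx
= 0.7986*2.3 - 0.6018*5.4 + 0.7
= -0.7129


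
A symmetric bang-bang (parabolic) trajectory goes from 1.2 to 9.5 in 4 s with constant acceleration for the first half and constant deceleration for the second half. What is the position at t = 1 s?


Symmetric rest-to-rest: each phase covers (pf-p0)/2 in time T/2. 0.5*a*(T/2)^2 = (pf-p0)/2 => a = 4*(pf-p0)/T^2
a = 4*(9.5-1.2)/4^2 = 2.075
t = 1 is in the acceleration phase (t <= T/2).
p = p0 + 0.5*a*t^2 = 1.2 + 0.5*2.075*1^2
= 2.2375


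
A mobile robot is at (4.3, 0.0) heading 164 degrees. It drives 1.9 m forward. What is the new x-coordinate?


x_new = x0 + d*cos(theta)
= 4.3 + 1.9*cos(164)
= 4.3 + -1.8264
= 2.4736


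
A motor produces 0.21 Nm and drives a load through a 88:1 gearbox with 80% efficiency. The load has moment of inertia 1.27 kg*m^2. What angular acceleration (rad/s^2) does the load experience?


tau_out = tau_motor * N * eta
= 0.21 * 88 * 0.8 = 14.784 Nm
alpha = tau_out / I = 14.784 / 1.27
= 11.6409 rad/s^2


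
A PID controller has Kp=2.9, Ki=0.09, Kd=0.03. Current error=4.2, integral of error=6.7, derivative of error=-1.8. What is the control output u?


u = Kp*e + Ki*int(e) + Kd*de/dt
= 2.9*4.2 + 0.09*6.7 + 0.03*(-1.8)
= 12.18 + 0.603 + -0.054
= 12.729


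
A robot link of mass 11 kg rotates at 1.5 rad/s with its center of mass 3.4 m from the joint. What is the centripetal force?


F = m * omega^2 * r
= 11 * 1.5^2 * 3.4
= 11 * 2.25 * 3.4
= 84.15 N


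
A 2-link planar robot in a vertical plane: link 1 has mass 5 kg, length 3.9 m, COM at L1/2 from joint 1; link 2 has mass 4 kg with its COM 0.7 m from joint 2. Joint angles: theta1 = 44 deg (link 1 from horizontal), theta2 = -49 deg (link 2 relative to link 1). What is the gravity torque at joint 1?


Horizontal distance from joint 1 to link-1 COM:
  x_c1 = (L1/2)*cos(t1) = 1.95 * 0.7193 = 1.4027 m
Horizontal distance from joint 1 to link-2 COM:
  x_c2 = L1*cos(t1) + Lc2*cos(t1+t2)
       = 3.9*0.7193 + 0.7*0.9962 = 3.5028 m
tau1 = m1*g*x_c1 + m2*g*x_c2
     = 5*9.81*1.4027 + 4*9.81*3.5028
     = 68.8031 + 137.4484
     = 206.2514 Nm


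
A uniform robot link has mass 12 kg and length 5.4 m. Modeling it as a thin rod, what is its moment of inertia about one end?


I = (1/3) * m * L^2
= (1/3) * 12 * 5.4^2
= 0.333333 * 12 * 29.16
= 116.64 kg*m^2


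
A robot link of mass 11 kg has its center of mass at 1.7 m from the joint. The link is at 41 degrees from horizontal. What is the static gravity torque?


tau = m*g*L*cos(angle)
= 11 * 9.81 * 1.7 * cos(41 deg)
= 11 * 9.81 * 1.7 * 0.7547
= 138.4492 Nm


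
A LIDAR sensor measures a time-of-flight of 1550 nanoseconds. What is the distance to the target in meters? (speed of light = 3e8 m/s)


tof = 1550 ns = 1.55e-06 s
dist = c * tof / 2
= 3e8 * 1.55e-06 / 2
= 232.5 m


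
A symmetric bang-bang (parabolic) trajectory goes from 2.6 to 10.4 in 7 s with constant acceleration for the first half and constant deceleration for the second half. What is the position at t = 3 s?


Symmetric rest-to-rest: each phase covers (pf-p0)/2 in time T/2. 0.5*a*(T/2)^2 = (pf-p0)/2 => a = 4*(pf-p0)/T^2
a = 4*(10.4-2.6)/7^2 = 0.6367
t = 3 is in the acceleration phase (t <= T/2).
p = p0 + 0.5*a*t^2 = 2.6 + 0.5*0.6367*3^2
= 5.4653


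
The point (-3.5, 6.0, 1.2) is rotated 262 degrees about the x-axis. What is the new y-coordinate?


Rotation about x-axis: y' = y*cos(theta) - z*sin(theta)
= 6.0 * -0.1392 - 1.2 * -0.9903
= 0.3533


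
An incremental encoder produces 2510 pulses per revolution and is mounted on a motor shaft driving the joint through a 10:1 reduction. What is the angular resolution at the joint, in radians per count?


counts per rev = 2510
effective counts at joint = 2510 * 10 = 25100
resolution = 2*pi / 25100
= 2.5033e-04 rad/count


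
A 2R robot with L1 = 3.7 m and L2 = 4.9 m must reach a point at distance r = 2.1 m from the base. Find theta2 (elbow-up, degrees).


cos(theta2) = (r^2 - L1^2 - L2^2) / (2*L1*L2)
cos(theta2) = (4.41 - 13.69 - 24.01) / 36.26
cos(theta2) = -0.918092
theta2 = 156.6487 degrees


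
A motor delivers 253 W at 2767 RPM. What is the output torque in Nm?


omega = 2767 * 2*pi/60 = 289.7596 rad/s
tau = P / omega = 253 / 289.7596
= 0.8731 Nm


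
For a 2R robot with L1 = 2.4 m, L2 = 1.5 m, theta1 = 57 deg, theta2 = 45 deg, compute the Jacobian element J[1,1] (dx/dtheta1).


J[1,1] = -L1*sin(t1) - L2*sin(t1+t2)
= -2.4*sin(57) - 1.5*sin(102)
= -3.48


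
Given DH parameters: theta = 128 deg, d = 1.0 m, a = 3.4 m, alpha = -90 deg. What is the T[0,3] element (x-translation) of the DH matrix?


T[0,3] = a * cos(theta)
= 3.4 * cos(128 deg)
= 3.4 * -0.6157
= -2.0932


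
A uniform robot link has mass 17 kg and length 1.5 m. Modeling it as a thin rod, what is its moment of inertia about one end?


I = (1/3) * m * L^2
= (1/3) * 17 * 1.5^2
= 0.333333 * 17 * 2.25
= 12.75 kg*m^2


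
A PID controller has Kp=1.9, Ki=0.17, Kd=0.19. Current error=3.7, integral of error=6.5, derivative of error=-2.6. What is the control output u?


u = Kp*e + Ki*int(e) + Kd*de/dt
= 1.9*3.7 + 0.17*6.5 + 0.19*(-2.6)
= 7.03 + 1.105 + -0.494
= 7.641


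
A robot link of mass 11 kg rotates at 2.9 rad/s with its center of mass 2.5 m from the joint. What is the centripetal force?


F = m * omega^2 * r
= 11 * 2.9^2 * 2.5
= 11 * 8.41 * 2.5
= 231.275 N


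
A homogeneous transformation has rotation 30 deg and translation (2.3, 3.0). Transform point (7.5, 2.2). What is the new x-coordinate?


x' = cos(theta)*px - sin(theta)*py + tx
= 0.866*7.5 - 0.5*2.2 + 2.3
= 7.6952


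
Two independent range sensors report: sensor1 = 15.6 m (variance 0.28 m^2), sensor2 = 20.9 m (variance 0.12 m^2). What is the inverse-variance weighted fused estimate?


w1 = (1/var1) / (1/var1 + 1/var2)
   = 3.5714 / (3.5714 + 8.3333) = 0.3
w2 = 1 - w1 = 0.7
fused = w1*s1 + w2*s2 = 4.68 + 14.63
= 19.31 m


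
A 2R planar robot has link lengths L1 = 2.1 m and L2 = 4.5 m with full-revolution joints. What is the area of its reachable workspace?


r_max = L1 + L2 = 6.6 m
r_min = |L1 - L2| = 2.4 m
Area = pi*(r_max^2 - r_min^2)
= pi*(43.56 - 5.76)
= pi * 37.8
= 118.7522 m^2


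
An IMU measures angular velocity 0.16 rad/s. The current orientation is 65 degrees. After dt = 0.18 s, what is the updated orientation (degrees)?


delta_theta = w * dt = 0.16 * 0.18 = 0.0288 rad
= 1.6501 deg
theta_new = 65 + 1.6501 = 66.6501 deg


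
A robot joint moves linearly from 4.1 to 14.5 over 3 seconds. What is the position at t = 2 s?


s = t/T = 2/3 = 0.6667
p(t) = p0 + (pf-p0)*s
= 4.1 + (14.5 - 4.1) * 0.6667
= 11.0333


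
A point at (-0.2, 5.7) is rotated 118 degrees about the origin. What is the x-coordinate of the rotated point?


x' = x*cos(theta) - y*sin(theta)
cos(118 deg) = -0.4695, sin(118 deg) = 0.8829
x' = -0.2 * -0.4695 - 5.7 * 0.8829
= 0.0939 - 5.0328
= -4.9389


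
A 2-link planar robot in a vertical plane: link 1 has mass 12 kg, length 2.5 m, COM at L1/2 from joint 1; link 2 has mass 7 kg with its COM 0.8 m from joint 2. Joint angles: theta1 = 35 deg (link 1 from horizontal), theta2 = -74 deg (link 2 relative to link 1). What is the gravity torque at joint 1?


Horizontal distance from joint 1 to link-1 COM:
  x_c1 = (L1/2)*cos(t1) = 1.25 * 0.8192 = 1.0239 m
Horizontal distance from joint 1 to link-2 COM:
  x_c2 = L1*cos(t1) + Lc2*cos(t1+t2)
       = 2.5*0.8192 + 0.8*0.7771 = 2.6696 m
tau1 = m1*g*x_c1 + m2*g*x_c2
     = 12*9.81*1.0239 + 7*9.81*2.6696
     = 120.5382 + 183.3212
     = 303.8594 Nm


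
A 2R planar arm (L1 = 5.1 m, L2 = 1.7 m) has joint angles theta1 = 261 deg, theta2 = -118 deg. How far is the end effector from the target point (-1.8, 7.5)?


End effector via forward kinematics:
x = L1*cos(t1) + L2*cos(t1+t2) = -2.1555
y = L1*sin(t1) + L2*sin(t1+t2) = -4.0141
Distance to target:
d = sqrt((-1.8 - -2.1555)^2 + (7.5 - -4.0141)^2)
= sqrt(0.1264 + 132.5751)
= 11.5196 m


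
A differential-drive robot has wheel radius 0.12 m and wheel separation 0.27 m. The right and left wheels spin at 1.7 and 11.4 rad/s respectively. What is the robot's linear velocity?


vR = r*wR = 0.12*1.7 = 0.204 m/s
vL = r*wL = 0.12*11.4 = 1.368 m/s
v = (vR+vL)/2 = 0.786 m/s
omega = (vR-vL)/L = -4.3111 rad/s
linear velocity = 0.786 m/s


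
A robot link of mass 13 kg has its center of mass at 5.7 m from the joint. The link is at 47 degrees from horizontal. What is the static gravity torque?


tau = m*g*L*cos(angle)
= 13 * 9.81 * 5.7 * cos(47 deg)
= 13 * 9.81 * 5.7 * 0.682
= 495.7589 Nm


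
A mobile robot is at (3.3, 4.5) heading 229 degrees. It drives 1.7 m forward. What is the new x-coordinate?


x_new = x0 + d*cos(theta)
= 3.3 + 1.7*cos(229)
= 3.3 + -1.1153
= 2.1847


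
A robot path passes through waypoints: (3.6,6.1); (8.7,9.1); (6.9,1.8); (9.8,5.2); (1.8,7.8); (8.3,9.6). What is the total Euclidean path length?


Segment lengths:
  seg1 = sqrt((5.1)^2 + (3.0)^2) = 5.9169
  seg2 = sqrt((-1.8)^2 + (-7.3)^2) = 7.5186
  seg3 = sqrt((2.9)^2 + (3.4)^2) = 4.4688
  seg4 = sqrt((-8.0)^2 + (2.6)^2) = 8.4119
  seg5 = sqrt((6.5)^2 + (1.8)^2) = 6.7446
Total = 33.0609


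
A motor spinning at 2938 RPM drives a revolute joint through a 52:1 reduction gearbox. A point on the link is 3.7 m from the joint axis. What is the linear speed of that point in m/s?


omega_motor = 2938 * 2*pi/60 = 307.6666 rad/s
omega_joint = omega_motor / 52 = 5.9167 rad/s
v = omega_joint * r = 5.9167 * 3.7
= 21.8917 m/s


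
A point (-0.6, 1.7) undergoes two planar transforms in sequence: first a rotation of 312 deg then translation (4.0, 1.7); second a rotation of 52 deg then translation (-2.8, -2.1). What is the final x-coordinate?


After transform 1:
x1 = cos(312)*-0.6 - sin(312)*1.7 + 4.0 = 4.8619
y1 = sin(312)*-0.6 + cos(312)*1.7 + 1.7 = 3.2834
After transform 2:
x2 = cos(52)*4.8619 - sin(52)*3.2834 + -2.8
= -2.3941


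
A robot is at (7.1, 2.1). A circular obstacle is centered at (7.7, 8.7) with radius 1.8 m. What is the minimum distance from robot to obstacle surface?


center_dist = sqrt((7.1-7.7)^2 + (2.1-8.7)^2)
= sqrt(0.36 + 43.56)
= 6.6272
min_dist = center_dist - radius = 6.6272 - 1.8 = 4.8272 m


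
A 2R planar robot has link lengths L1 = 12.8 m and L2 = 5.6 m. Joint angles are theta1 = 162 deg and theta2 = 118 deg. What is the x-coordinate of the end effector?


Convert angles to radians: theta1 = 2.8274, theta2 = 2.0595
x = L1*cos(theta1) + L2*cos(theta1+theta2)
x = -12.1735 + 0.9724
x = -11.2011


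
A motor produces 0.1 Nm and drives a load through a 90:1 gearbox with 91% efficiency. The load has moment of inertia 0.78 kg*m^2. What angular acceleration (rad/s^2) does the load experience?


tau_out = tau_motor * N * eta
= 0.1 * 90 * 0.91 = 8.19 Nm
alpha = tau_out / I = 8.19 / 0.78
= 10.5 rad/s^2


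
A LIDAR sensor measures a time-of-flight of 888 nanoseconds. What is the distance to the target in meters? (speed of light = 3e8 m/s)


tof = 888 ns = 8.88e-07 s
dist = c * tof / 2
= 3e8 * 8.88e-07 / 2
= 133.2 m


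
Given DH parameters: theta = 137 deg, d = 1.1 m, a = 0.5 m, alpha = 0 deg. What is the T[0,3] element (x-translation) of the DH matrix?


T[0,3] = a * cos(theta)
= 0.5 * cos(137 deg)
= 0.5 * -0.7314
= -0.3657


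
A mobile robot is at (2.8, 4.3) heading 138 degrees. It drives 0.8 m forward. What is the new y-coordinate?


y_new = y0 + d*sin(theta)
= 4.3 + 0.8*sin(138)
= 4.3 + 0.5353
= 4.8353


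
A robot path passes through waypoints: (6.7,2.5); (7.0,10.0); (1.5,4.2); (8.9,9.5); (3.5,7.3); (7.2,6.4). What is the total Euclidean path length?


Segment lengths:
  seg1 = sqrt((0.3)^2 + (7.5)^2) = 7.506
  seg2 = sqrt((-5.5)^2 + (-5.8)^2) = 7.9931
  seg3 = sqrt((7.4)^2 + (5.3)^2) = 9.1022
  seg4 = sqrt((-5.4)^2 + (-2.2)^2) = 5.831
  seg5 = sqrt((3.7)^2 + (-0.9)^2) = 3.8079
Total = 34.2402


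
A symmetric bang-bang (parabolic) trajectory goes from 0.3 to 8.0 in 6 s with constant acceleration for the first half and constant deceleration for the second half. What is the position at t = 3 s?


Symmetric rest-to-rest: each phase covers (pf-p0)/2 in time T/2. 0.5*a*(T/2)^2 = (pf-p0)/2 => a = 4*(pf-p0)/T^2
a = 4*(8.0-0.3)/6^2 = 0.8556
t = 3 is in the acceleration phase (t <= T/2).
p = p0 + 0.5*a*t^2 = 0.3 + 0.5*0.8556*3^2
= 4.15


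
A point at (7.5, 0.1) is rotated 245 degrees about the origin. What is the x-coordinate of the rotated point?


x' = x*cos(theta) - y*sin(theta)
cos(245 deg) = -0.4226, sin(245 deg) = -0.9063
x' = 7.5 * -0.4226 - 0.1 * -0.9063
= -3.1696 - -0.0906
= -3.079


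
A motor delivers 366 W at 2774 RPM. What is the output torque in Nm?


omega = 2774 * 2*pi/60 = 290.4926 rad/s
tau = P / omega = 366 / 290.4926
= 1.2599 Nm


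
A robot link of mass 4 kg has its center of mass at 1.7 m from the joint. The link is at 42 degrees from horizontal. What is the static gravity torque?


tau = m*g*L*cos(angle)
= 4 * 9.81 * 1.7 * cos(42 deg)
= 4 * 9.81 * 1.7 * 0.7431
= 49.5737 Nm


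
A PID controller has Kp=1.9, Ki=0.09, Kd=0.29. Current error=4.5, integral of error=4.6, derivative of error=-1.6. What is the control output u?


u = Kp*e + Ki*int(e) + Kd*de/dt
= 1.9*4.5 + 0.09*4.6 + 0.29*(-1.6)
= 8.55 + 0.414 + -0.464
= 8.5


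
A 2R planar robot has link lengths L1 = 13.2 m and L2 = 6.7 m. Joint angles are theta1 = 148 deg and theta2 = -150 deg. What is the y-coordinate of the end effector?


Convert angles to radians: theta1 = 2.5831, theta2 = -2.618
y = L1*sin(theta1) + L2*sin(theta1+theta2)
y = 6.9949 + -0.2338
y = 6.7611


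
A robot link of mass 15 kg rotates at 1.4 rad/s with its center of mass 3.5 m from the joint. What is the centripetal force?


F = m * omega^2 * r
= 15 * 1.4^2 * 3.5
= 15 * 1.96 * 3.5
= 102.9 N


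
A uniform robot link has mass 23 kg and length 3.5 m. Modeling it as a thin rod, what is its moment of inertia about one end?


I = (1/3) * m * L^2
= (1/3) * 23 * 3.5^2
= 0.333333 * 23 * 12.25
= 93.9167 kg*m^2


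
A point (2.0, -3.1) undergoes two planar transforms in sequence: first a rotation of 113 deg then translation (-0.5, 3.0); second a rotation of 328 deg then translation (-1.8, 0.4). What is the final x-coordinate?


After transform 1:
x1 = cos(113)*2.0 - sin(113)*-3.1 + -0.5 = 1.5721
y1 = sin(113)*2.0 + cos(113)*-3.1 + 3.0 = 6.0523
After transform 2:
x2 = cos(328)*1.5721 - sin(328)*6.0523 + -1.8
= 2.7404


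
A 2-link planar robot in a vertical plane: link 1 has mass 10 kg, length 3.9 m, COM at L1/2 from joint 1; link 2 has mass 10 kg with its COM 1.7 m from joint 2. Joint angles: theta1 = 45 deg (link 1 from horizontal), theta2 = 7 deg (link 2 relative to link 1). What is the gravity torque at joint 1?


Horizontal distance from joint 1 to link-1 COM:
  x_c1 = (L1/2)*cos(t1) = 1.95 * 0.7071 = 1.3789 m
Horizontal distance from joint 1 to link-2 COM:
  x_c2 = L1*cos(t1) + Lc2*cos(t1+t2)
       = 3.9*0.7071 + 1.7*0.6157 = 3.8043 m
tau1 = m1*g*x_c1 + m2*g*x_c2
     = 10*9.81*1.3789 + 10*9.81*3.8043
     = 135.266 + 373.2058
     = 508.4718 Nm


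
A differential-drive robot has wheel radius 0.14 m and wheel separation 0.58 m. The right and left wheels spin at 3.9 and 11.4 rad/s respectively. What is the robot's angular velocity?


vR = r*wR = 0.14*3.9 = 0.546 m/s
vL = r*wL = 0.14*11.4 = 1.596 m/s
v = (vR+vL)/2 = 1.071 m/s
omega = (vR-vL)/L = -1.8103 rad/s
angular velocity = -1.8103 rad/s


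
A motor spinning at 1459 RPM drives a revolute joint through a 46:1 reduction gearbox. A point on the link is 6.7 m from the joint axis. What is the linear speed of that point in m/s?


omega_motor = 1459 * 2*pi/60 = 152.7861 rad/s
omega_joint = omega_motor / 46 = 3.3214 rad/s
v = omega_joint * r = 3.3214 * 6.7
= 22.2536 m/s


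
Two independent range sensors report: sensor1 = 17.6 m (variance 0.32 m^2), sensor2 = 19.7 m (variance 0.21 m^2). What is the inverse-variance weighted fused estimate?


w1 = (1/var1) / (1/var1 + 1/var2)
   = 3.125 / (3.125 + 4.7619) = 0.3962
w2 = 1 - w1 = 0.6038
fused = w1*s1 + w2*s2 = 6.9736 + 11.8943
= 18.8679 m


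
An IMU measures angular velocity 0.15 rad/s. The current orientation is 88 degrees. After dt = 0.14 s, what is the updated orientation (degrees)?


delta_theta = w * dt = 0.15 * 0.14 = 0.021 rad
= 1.2032 deg
theta_new = 88 + 1.2032 = 89.2032 deg


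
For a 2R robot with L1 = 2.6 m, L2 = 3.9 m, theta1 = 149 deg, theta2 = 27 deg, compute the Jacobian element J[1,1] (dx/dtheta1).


J[1,1] = -L1*sin(t1) - L2*sin(t1+t2)
= -2.6*sin(149) - 3.9*sin(176)
= -1.6111


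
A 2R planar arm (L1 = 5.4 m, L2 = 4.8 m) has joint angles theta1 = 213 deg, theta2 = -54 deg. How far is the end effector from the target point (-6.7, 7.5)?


End effector via forward kinematics:
x = L1*cos(t1) + L2*cos(t1+t2) = -9.01
y = L1*sin(t1) + L2*sin(t1+t2) = -1.2209
Distance to target:
d = sqrt((-6.7 - -9.01)^2 + (7.5 - -1.2209)^2)
= sqrt(5.3361 + 76.0538)
= 9.0216 m


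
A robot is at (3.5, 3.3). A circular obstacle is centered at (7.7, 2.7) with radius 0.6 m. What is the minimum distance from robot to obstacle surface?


center_dist = sqrt((3.5-7.7)^2 + (3.3-2.7)^2)
= sqrt(17.64 + 0.36)
= 4.2426
min_dist = center_dist - radius = 4.2426 - 0.6 = 3.6426 m


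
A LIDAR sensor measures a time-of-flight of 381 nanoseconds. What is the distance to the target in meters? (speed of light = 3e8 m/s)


tof = 381 ns = 3.81e-07 s
dist = c * tof / 2
= 3e8 * 3.81e-07 / 2
= 57.15 m


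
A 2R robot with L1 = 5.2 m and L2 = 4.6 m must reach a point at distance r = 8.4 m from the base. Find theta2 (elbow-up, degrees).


cos(theta2) = (r^2 - L1^2 - L2^2) / (2*L1*L2)
cos(theta2) = (70.56 - 27.04 - 21.16) / 47.84
cos(theta2) = 0.467391
theta2 = 62.1349 degrees
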